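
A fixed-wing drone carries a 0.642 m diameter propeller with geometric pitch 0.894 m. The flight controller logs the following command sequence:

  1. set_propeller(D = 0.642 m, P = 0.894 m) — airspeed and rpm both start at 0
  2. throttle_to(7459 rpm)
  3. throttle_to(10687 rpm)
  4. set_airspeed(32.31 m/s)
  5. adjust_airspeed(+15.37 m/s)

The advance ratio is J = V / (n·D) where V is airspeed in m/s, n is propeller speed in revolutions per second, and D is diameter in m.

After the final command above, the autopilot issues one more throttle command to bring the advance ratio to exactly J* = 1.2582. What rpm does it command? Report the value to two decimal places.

rpm = 3541.63

set_propeller: D = 0.642 m, P = 0.894 m (p = P/D = 1.392523); state ← (V=0, rpm=0)
throttle_to(7459): rpm ← 7459
throttle_to(10687): rpm ← 10687
set_airspeed(32.31): V ← 32.31 m/s
adjust_airspeed(+15.37): V ← 32.31 +15.37 = 47.68 m/s
final state: V = 47.68 m/s, rpm = 10687 → n = rpm/60 = 178.116667 rev/s
target J* = 1.2582; solve J* = V/(n·D) for n: n = V/(J*·D) = 47.68/(1.2582 × 0.642) = 59.027112 rev/s
rpm = 60·n = 3541.626742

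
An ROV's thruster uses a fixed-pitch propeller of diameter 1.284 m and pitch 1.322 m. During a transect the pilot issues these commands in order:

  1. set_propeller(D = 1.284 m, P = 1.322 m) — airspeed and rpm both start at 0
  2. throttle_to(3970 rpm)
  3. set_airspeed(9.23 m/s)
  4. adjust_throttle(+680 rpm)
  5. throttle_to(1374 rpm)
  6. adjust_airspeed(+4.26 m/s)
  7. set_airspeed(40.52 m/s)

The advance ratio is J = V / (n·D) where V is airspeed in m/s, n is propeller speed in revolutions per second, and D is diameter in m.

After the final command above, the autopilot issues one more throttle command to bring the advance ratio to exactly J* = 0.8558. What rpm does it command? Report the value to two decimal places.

rpm = 2212.50

set_propeller: D = 1.284 m, P = 1.322 m (p = P/D = 1.029595); state ← (V=0, rpm=0)
throttle_to(3970): rpm ← 3970
set_airspeed(9.23): V ← 9.23 m/s
adjust_throttle(+680): rpm ← 3970 +680 = 4650
throttle_to(1374): rpm ← 1374
adjust_airspeed(+4.26): V ← 9.23 +4.26 = 13.49 m/s
set_airspeed(40.52): V ← 40.52 m/s
final state: V = 40.52 m/s, rpm = 1374 → n = rpm/60 = 22.900000 rev/s
target J* = 0.8558; solve J* = V/(n·D) for n: n = V/(J*·D) = 40.52/(0.8558 × 1.284) = 36.875009 rev/s
rpm = 60·n = 2212.500519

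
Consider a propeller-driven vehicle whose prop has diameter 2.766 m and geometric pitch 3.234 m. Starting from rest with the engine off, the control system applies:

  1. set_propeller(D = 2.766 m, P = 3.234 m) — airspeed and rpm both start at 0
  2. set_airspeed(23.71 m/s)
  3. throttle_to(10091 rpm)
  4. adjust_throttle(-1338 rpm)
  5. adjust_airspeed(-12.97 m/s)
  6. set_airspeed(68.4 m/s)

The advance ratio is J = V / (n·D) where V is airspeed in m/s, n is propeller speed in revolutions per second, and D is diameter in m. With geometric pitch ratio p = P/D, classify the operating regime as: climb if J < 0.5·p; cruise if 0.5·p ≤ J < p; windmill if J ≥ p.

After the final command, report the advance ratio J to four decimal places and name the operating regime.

set_propeller: D = 2.766 m, P = 3.234 m (p = P/D = 1.169197); state ← (V=0, rpm=0)
set_airspeed(23.71): V ← 23.71 m/s
throttle_to(10091): rpm ← 10091
adjust_throttle(-1338): rpm ← 10091 -1338 = 8753
adjust_airspeed(-12.97): V ← 23.71 -12.97 = 10.74 m/s
set_airspeed(68.4): V ← 68.4 m/s
final state: V = 68.4 m/s, rpm = 8753 → n = rpm/60 = 145.883333 rev/s
J = V / (n·D) = 68.4 / (145.883333 × 2.766) = 0.169511
regime bands: climb J<0.5846 | cruise [0.5846, 1.1692) | windmill J≥1.1692
J = 0.1695 → climb

J = 0.1695, regime = climb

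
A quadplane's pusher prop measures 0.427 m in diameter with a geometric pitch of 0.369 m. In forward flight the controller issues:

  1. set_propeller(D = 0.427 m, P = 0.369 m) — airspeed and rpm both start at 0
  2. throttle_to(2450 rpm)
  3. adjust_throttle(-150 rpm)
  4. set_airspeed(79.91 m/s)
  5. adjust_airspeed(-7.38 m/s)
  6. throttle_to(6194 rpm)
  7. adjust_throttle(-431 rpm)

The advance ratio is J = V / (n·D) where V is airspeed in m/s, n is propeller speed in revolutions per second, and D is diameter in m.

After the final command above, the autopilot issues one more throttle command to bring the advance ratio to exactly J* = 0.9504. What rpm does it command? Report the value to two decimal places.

set_propeller: D = 0.427 m, P = 0.369 m (p = P/D = 0.864169); state ← (V=0, rpm=0)
throttle_to(2450): rpm ← 2450
adjust_throttle(-150): rpm ← 2450 -150 = 2300
set_airspeed(79.91): V ← 79.91 m/s
adjust_airspeed(-7.38): V ← 79.91 -7.38 = 72.53 m/s
throttle_to(6194): rpm ← 6194
adjust_throttle(-431): rpm ← 6194 -431 = 5763
final state: V = 72.53 m/s, rpm = 5763 → n = rpm/60 = 96.050000 rev/s
target J* = 0.9504; solve J* = V/(n·D) for n: n = V/(J*·D) = 72.53/(0.9504 × 0.427) = 178.724205 rev/s
rpm = 60·n = 10723.452322

rpm = 10723.45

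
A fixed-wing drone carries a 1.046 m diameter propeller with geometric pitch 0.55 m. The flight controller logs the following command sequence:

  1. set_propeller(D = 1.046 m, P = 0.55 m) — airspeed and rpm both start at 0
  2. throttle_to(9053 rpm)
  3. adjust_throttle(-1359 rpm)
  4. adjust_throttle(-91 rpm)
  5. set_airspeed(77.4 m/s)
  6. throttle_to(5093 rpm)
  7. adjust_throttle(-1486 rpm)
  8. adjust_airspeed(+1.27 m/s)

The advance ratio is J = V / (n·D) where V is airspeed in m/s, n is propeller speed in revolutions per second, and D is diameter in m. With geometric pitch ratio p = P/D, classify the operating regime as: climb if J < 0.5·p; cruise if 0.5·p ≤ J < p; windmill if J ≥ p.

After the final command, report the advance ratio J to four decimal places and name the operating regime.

set_propeller: D = 1.046 m, P = 0.55 m (p = P/D = 0.525813); state ← (V=0, rpm=0)
throttle_to(9053): rpm ← 9053
adjust_throttle(-1359): rpm ← 9053 -1359 = 7694
adjust_throttle(-91): rpm ← 7694 -91 = 7603
set_airspeed(77.4): V ← 77.4 m/s
throttle_to(5093): rpm ← 5093
adjust_throttle(-1486): rpm ← 5093 -1486 = 3607
adjust_airspeed(+1.27): V ← 77.4 +1.27 = 78.67 m/s
final state: V = 78.67 m/s, rpm = 3607 → n = rpm/60 = 60.116667 rev/s
J = V / (n·D) = 78.67 / (60.116667 × 1.046) = 1.251073
regime bands: climb J<0.2629 | cruise [0.2629, 0.5258) | windmill J≥0.5258
J = 1.2511 → windmill

J = 1.2511, regime = windmill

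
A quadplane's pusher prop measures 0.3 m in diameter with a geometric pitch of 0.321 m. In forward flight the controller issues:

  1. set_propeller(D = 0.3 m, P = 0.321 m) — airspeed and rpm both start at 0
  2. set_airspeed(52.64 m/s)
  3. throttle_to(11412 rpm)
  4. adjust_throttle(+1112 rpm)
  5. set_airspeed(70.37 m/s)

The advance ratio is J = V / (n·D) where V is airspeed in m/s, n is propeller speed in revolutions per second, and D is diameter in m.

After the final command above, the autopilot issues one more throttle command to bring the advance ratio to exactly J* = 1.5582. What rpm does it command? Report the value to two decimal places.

set_propeller: D = 0.3 m, P = 0.321 m (p = P/D = 1.070000); state ← (V=0, rpm=0)
set_airspeed(52.64): V ← 52.64 m/s
throttle_to(11412): rpm ← 11412
adjust_throttle(+1112): rpm ← 11412 +1112 = 12524
set_airspeed(70.37): V ← 70.37 m/s
final state: V = 70.37 m/s, rpm = 12524 → n = rpm/60 = 208.733333 rev/s
target J* = 1.5582; solve J* = V/(n·D) for n: n = V/(J*·D) = 70.37/(1.5582 × 0.3) = 150.536944 rev/s
rpm = 60·n = 9032.216660

rpm = 9032.22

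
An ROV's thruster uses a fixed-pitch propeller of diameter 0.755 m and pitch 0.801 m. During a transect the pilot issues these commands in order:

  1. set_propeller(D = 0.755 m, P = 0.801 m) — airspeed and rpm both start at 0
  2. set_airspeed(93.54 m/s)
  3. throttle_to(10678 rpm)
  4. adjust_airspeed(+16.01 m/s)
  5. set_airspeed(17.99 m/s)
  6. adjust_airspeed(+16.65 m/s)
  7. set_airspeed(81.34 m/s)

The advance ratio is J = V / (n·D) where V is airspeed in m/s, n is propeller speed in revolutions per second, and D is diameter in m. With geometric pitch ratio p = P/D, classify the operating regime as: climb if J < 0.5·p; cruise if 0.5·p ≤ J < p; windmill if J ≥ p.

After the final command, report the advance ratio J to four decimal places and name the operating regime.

set_propeller: D = 0.755 m, P = 0.801 m (p = P/D = 1.060927); state ← (V=0, rpm=0)
set_airspeed(93.54): V ← 93.54 m/s
throttle_to(10678): rpm ← 10678
adjust_airspeed(+16.01): V ← 93.54 +16.01 = 109.55 m/s
set_airspeed(17.99): V ← 17.99 m/s
adjust_airspeed(+16.65): V ← 17.99 +16.65 = 34.64 m/s
set_airspeed(81.34): V ← 81.34 m/s
final state: V = 81.34 m/s, rpm = 10678 → n = rpm/60 = 177.966667 rev/s
J = V / (n·D) = 81.34 / (177.966667 × 0.755) = 0.605367
regime bands: climb J<0.5305 | cruise [0.5305, 1.0609) | windmill J≥1.0609
J = 0.6054 → cruise

J = 0.6054, regime = cruise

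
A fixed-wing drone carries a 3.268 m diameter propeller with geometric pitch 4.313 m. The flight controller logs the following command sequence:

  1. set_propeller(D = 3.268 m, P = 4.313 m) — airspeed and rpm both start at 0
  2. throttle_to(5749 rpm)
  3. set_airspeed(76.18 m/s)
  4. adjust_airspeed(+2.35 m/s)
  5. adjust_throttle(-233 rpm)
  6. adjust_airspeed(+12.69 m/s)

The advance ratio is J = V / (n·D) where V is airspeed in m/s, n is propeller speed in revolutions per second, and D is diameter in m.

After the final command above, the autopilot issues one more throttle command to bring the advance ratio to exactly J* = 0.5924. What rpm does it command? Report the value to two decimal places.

rpm = 2827.12

set_propeller: D = 3.268 m, P = 4.313 m (p = P/D = 1.319767); state ← (V=0, rpm=0)
throttle_to(5749): rpm ← 5749
set_airspeed(76.18): V ← 76.18 m/s
adjust_airspeed(+2.35): V ← 76.18 +2.35 = 78.53 m/s
adjust_throttle(-233): rpm ← 5749 -233 = 5516
adjust_airspeed(+12.69): V ← 78.53 +12.69 = 91.22 m/s
final state: V = 91.22 m/s, rpm = 5516 → n = rpm/60 = 91.933333 rev/s
target J* = 0.5924; solve J* = V/(n·D) for n: n = V/(J*·D) = 91.22/(0.5924 × 3.268) = 47.118664 rev/s
rpm = 60·n = 2827.119854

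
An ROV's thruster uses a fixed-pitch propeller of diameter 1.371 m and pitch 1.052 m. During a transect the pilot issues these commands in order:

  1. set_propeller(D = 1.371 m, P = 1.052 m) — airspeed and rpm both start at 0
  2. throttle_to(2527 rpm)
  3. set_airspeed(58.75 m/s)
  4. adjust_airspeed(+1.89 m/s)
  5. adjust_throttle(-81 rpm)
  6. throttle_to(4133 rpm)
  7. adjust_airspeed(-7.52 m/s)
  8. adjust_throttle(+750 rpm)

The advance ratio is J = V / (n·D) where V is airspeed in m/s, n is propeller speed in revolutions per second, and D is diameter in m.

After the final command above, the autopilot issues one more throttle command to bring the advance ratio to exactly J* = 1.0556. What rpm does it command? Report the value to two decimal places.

set_propeller: D = 1.371 m, P = 1.052 m (p = P/D = 0.767323); state ← (V=0, rpm=0)
throttle_to(2527): rpm ← 2527
set_airspeed(58.75): V ← 58.75 m/s
adjust_airspeed(+1.89): V ← 58.75 +1.89 = 60.64 m/s
adjust_throttle(-81): rpm ← 2527 -81 = 2446
throttle_to(4133): rpm ← 4133
adjust_airspeed(-7.52): V ← 60.64 -7.52 = 53.12 m/s
adjust_throttle(+750): rpm ← 4133 +750 = 4883
final state: V = 53.12 m/s, rpm = 4883 → n = rpm/60 = 81.383333 rev/s
target J* = 1.0556; solve J* = V/(n·D) for n: n = V/(J*·D) = 53.12/(1.0556 × 1.371) = 36.704662 rev/s
rpm = 60·n = 2202.279724

rpm = 2202.28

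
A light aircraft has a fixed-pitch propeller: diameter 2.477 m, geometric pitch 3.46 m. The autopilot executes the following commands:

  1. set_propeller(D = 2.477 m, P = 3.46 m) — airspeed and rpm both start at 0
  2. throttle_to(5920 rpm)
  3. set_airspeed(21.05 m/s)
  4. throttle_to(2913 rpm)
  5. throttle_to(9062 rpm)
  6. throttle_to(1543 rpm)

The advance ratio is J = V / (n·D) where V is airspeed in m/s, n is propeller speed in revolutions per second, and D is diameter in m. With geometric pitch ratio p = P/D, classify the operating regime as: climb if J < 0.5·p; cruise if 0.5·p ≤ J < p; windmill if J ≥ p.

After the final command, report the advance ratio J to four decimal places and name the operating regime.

J = 0.3305, regime = climb

set_propeller: D = 2.477 m, P = 3.46 m (p = P/D = 1.396851); state ← (V=0, rpm=0)
throttle_to(5920): rpm ← 5920
set_airspeed(21.05): V ← 21.05 m/s
throttle_to(2913): rpm ← 2913
throttle_to(9062): rpm ← 9062
throttle_to(1543): rpm ← 1543
final state: V = 21.05 m/s, rpm = 1543 → n = rpm/60 = 25.716667 rev/s
J = V / (n·D) = 21.05 / (25.716667 × 2.477) = 0.330454
regime bands: climb J<0.6984 | cruise [0.6984, 1.3969) | windmill J≥1.3969
J = 0.3305 → climb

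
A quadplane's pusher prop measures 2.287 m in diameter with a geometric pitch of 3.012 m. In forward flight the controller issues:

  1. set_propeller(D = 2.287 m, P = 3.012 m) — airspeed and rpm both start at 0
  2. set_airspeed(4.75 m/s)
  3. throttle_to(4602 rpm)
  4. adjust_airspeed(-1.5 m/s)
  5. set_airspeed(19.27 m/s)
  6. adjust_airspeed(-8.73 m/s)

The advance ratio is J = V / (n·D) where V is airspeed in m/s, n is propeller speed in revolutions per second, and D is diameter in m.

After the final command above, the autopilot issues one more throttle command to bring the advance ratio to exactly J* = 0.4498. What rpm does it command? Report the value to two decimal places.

set_propeller: D = 2.287 m, P = 3.012 m (p = P/D = 1.317009); state ← (V=0, rpm=0)
set_airspeed(4.75): V ← 4.75 m/s
throttle_to(4602): rpm ← 4602
adjust_airspeed(-1.5): V ← 4.75 -1.5 = 3.25 m/s
set_airspeed(19.27): V ← 19.27 m/s
adjust_airspeed(-8.73): V ← 19.27 -8.73 = 10.54 m/s
final state: V = 10.54 m/s, rpm = 4602 → n = rpm/60 = 76.700000 rev/s
target J* = 0.4498; solve J* = V/(n·D) for n: n = V/(J*·D) = 10.54/(0.4498 × 2.287) = 10.246015 rev/s
rpm = 60·n = 614.760911

rpm = 614.76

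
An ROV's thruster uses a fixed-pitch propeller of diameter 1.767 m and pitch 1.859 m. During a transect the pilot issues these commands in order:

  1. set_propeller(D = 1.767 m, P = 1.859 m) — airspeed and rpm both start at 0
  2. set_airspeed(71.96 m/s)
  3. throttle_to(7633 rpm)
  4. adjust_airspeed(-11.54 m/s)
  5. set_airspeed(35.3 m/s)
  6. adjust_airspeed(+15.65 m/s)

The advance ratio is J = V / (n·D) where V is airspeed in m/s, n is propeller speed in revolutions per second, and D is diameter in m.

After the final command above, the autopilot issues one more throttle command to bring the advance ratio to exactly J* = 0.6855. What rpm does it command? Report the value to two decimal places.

rpm = 2523.78

set_propeller: D = 1.767 m, P = 1.859 m (p = P/D = 1.052066); state ← (V=0, rpm=0)
set_airspeed(71.96): V ← 71.96 m/s
throttle_to(7633): rpm ← 7633
adjust_airspeed(-11.54): V ← 71.96 -11.54 = 60.42 m/s
set_airspeed(35.3): V ← 35.3 m/s
adjust_airspeed(+15.65): V ← 35.3 +15.65 = 50.95 m/s
final state: V = 50.95 m/s, rpm = 7633 → n = rpm/60 = 127.216667 rev/s
target J* = 0.6855; solve J* = V/(n·D) for n: n = V/(J*·D) = 50.95/(0.6855 × 1.767) = 42.062994 rev/s
rpm = 60·n = 2523.779626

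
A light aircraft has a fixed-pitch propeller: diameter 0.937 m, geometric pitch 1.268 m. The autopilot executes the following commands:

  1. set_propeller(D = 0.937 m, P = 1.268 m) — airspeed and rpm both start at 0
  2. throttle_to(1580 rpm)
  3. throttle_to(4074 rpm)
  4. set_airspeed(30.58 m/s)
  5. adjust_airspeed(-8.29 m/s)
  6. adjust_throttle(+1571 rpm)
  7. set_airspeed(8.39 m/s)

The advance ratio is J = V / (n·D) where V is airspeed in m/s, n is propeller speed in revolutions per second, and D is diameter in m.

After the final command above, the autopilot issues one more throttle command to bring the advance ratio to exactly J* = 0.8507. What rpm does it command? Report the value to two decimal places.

set_propeller: D = 0.937 m, P = 1.268 m (p = P/D = 1.353255); state ← (V=0, rpm=0)
throttle_to(1580): rpm ← 1580
throttle_to(4074): rpm ← 4074
set_airspeed(30.58): V ← 30.58 m/s
adjust_airspeed(-8.29): V ← 30.58 -8.29 = 22.29 m/s
adjust_throttle(+1571): rpm ← 4074 +1571 = 5645
set_airspeed(8.39): V ← 8.39 m/s
final state: V = 8.39 m/s, rpm = 5645 → n = rpm/60 = 94.083333 rev/s
target J* = 0.8507; solve J* = V/(n·D) for n: n = V/(J*·D) = 8.39/(0.8507 × 0.937) = 10.525578 rev/s
rpm = 60·n = 631.534656

rpm = 631.53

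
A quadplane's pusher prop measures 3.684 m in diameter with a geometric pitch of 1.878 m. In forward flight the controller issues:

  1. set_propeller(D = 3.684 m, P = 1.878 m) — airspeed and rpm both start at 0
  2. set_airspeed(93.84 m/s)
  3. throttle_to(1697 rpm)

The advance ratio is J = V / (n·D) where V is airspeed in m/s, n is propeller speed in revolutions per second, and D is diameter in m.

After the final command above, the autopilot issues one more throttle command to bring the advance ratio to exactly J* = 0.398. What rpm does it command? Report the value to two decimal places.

set_propeller: D = 3.684 m, P = 1.878 m (p = P/D = 0.509772); state ← (V=0, rpm=0)
set_airspeed(93.84): V ← 93.84 m/s
throttle_to(1697): rpm ← 1697
final state: V = 93.84 m/s, rpm = 1697 → n = rpm/60 = 28.283333 rev/s
target J* = 0.398; solve J* = V/(n·D) for n: n = V/(J*·D) = 93.84/(0.398 × 3.684) = 64.000786 rev/s
rpm = 60·n = 3840.047141

rpm = 3840.05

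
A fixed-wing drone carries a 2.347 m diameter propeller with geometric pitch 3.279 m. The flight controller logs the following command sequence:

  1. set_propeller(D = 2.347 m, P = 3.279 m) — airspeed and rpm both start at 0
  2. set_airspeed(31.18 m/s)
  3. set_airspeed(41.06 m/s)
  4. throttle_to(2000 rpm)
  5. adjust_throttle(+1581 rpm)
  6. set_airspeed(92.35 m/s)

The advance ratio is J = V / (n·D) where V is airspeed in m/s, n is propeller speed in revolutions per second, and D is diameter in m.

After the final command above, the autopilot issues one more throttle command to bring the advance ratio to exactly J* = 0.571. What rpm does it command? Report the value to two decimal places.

set_propeller: D = 2.347 m, P = 3.279 m (p = P/D = 1.397103); state ← (V=0, rpm=0)
set_airspeed(31.18): V ← 31.18 m/s
set_airspeed(41.06): V ← 41.06 m/s
throttle_to(2000): rpm ← 2000
adjust_throttle(+1581): rpm ← 2000 +1581 = 3581
set_airspeed(92.35): V ← 92.35 m/s
final state: V = 92.35 m/s, rpm = 3581 → n = rpm/60 = 59.683333 rev/s
target J* = 0.571; solve J* = V/(n·D) for n: n = V/(J*·D) = 92.35/(0.571 × 2.347) = 68.910865 rev/s
rpm = 60·n = 4134.651905

rpm = 4134.65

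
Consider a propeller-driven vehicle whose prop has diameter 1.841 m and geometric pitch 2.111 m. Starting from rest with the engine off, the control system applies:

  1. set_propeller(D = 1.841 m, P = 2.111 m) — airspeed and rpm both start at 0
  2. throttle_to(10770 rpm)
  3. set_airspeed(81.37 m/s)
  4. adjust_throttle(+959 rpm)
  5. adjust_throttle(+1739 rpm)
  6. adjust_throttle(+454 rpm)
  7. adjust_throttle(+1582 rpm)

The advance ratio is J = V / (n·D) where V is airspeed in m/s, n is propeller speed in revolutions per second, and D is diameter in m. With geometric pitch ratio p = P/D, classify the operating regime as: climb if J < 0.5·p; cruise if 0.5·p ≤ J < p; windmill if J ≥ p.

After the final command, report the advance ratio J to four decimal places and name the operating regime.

set_propeller: D = 1.841 m, P = 2.111 m (p = P/D = 1.146659); state ← (V=0, rpm=0)
throttle_to(10770): rpm ← 10770
set_airspeed(81.37): V ← 81.37 m/s
adjust_throttle(+959): rpm ← 10770 +959 = 11729
adjust_throttle(+1739): rpm ← 11729 +1739 = 13468
adjust_throttle(+454): rpm ← 13468 +454 = 13922
adjust_throttle(+1582): rpm ← 13922 +1582 = 15504
final state: V = 81.37 m/s, rpm = 15504 → n = rpm/60 = 258.400000 rev/s
J = V / (n·D) = 81.37 / (258.400000 × 1.841) = 0.171048
regime bands: climb J<0.5733 | cruise [0.5733, 1.1467) | windmill J≥1.1467
J = 0.1710 → climb

J = 0.1710, regime = climb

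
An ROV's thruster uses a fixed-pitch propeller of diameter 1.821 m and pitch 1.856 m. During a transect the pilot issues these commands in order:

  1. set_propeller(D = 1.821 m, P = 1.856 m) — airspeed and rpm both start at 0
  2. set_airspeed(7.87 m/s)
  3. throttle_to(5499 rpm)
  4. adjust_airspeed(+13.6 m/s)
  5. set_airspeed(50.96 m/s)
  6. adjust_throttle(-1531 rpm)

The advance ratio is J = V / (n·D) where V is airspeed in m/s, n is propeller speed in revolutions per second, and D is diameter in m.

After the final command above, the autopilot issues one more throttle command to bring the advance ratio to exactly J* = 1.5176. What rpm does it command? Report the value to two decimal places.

rpm = 1106.40

set_propeller: D = 1.821 m, P = 1.856 m (p = P/D = 1.019220); state ← (V=0, rpm=0)
set_airspeed(7.87): V ← 7.87 m/s
throttle_to(5499): rpm ← 5499
adjust_airspeed(+13.6): V ← 7.87 +13.6 = 21.47 m/s
set_airspeed(50.96): V ← 50.96 m/s
adjust_throttle(-1531): rpm ← 5499 -1531 = 3968
final state: V = 50.96 m/s, rpm = 3968 → n = rpm/60 = 66.133333 rev/s
target J* = 1.5176; solve J* = V/(n·D) for n: n = V/(J*·D) = 50.96/(1.5176 × 1.821) = 18.440053 rev/s
rpm = 60·n = 1106.403156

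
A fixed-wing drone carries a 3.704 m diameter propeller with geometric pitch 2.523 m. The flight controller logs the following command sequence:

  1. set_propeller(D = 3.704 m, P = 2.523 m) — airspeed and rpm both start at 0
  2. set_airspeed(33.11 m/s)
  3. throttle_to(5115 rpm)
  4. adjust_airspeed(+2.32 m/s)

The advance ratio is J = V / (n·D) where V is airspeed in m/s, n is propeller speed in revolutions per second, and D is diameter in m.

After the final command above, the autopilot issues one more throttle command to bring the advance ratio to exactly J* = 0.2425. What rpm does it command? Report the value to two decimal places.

set_propeller: D = 3.704 m, P = 2.523 m (p = P/D = 0.681156); state ← (V=0, rpm=0)
set_airspeed(33.11): V ← 33.11 m/s
throttle_to(5115): rpm ← 5115
adjust_airspeed(+2.32): V ← 33.11 +2.32 = 35.43 m/s
final state: V = 35.43 m/s, rpm = 5115 → n = rpm/60 = 85.250000 rev/s
target J* = 0.2425; solve J* = V/(n·D) for n: n = V/(J*·D) = 35.43/(0.2425 × 3.704) = 39.444679 rev/s
rpm = 60·n = 2366.680769

rpm = 2366.68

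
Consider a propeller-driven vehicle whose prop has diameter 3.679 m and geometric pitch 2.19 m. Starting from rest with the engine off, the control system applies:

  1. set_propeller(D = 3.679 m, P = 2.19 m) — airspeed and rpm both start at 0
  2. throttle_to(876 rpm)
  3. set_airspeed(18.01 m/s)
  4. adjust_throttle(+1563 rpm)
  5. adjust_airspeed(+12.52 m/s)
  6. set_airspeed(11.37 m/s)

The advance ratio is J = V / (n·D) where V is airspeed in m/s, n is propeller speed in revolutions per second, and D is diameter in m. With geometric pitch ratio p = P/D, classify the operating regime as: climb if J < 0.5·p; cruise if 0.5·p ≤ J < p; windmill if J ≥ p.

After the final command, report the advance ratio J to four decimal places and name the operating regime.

J = 0.0760, regime = climb

set_propeller: D = 3.679 m, P = 2.19 m (p = P/D = 0.595270); state ← (V=0, rpm=0)
throttle_to(876): rpm ← 876
set_airspeed(18.01): V ← 18.01 m/s
adjust_throttle(+1563): rpm ← 876 +1563 = 2439
adjust_airspeed(+12.52): V ← 18.01 +12.52 = 30.53 m/s
set_airspeed(11.37): V ← 11.37 m/s
final state: V = 11.37 m/s, rpm = 2439 → n = rpm/60 = 40.650000 rev/s
J = V / (n·D) = 11.37 / (40.650000 × 3.679) = 0.076027
regime bands: climb J<0.2976 | cruise [0.2976, 0.5953) | windmill J≥0.5953
J = 0.0760 → climb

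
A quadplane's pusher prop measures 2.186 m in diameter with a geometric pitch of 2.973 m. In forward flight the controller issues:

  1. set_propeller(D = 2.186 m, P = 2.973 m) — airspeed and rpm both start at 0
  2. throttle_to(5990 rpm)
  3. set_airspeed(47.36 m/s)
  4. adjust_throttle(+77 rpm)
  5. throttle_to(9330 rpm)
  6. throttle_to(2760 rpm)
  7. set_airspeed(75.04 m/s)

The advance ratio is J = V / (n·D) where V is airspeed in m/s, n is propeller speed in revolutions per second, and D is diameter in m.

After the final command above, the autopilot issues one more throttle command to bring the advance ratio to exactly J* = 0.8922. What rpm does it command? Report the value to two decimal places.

rpm = 2308.51

set_propeller: D = 2.186 m, P = 2.973 m (p = P/D = 1.360018); state ← (V=0, rpm=0)
throttle_to(5990): rpm ← 5990
set_airspeed(47.36): V ← 47.36 m/s
adjust_throttle(+77): rpm ← 5990 +77 = 6067
throttle_to(9330): rpm ← 9330
throttle_to(2760): rpm ← 2760
set_airspeed(75.04): V ← 75.04 m/s
final state: V = 75.04 m/s, rpm = 2760 → n = rpm/60 = 46.000000 rev/s
target J* = 0.8922; solve J* = V/(n·D) for n: n = V/(J*·D) = 75.04/(0.8922 × 2.186) = 38.475161 rev/s
rpm = 60·n = 2308.509676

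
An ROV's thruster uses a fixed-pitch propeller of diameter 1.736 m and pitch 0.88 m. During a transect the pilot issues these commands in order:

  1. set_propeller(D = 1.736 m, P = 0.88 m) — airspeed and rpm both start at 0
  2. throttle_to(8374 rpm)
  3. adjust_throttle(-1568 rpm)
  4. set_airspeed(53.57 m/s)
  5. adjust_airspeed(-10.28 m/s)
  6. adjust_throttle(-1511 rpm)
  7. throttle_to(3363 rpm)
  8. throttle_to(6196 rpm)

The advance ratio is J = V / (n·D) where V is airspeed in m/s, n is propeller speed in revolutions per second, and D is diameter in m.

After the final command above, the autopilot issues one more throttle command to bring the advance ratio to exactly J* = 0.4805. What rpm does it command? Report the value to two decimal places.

rpm = 3113.84

set_propeller: D = 1.736 m, P = 0.88 m (p = P/D = 0.506912); state ← (V=0, rpm=0)
throttle_to(8374): rpm ← 8374
adjust_throttle(-1568): rpm ← 8374 -1568 = 6806
set_airspeed(53.57): V ← 53.57 m/s
adjust_airspeed(-10.28): V ← 53.57 -10.28 = 43.29 m/s
adjust_throttle(-1511): rpm ← 6806 -1511 = 5295
throttle_to(3363): rpm ← 3363
throttle_to(6196): rpm ← 6196
final state: V = 43.29 m/s, rpm = 6196 → n = rpm/60 = 103.266667 rev/s
target J* = 0.4805; solve J* = V/(n·D) for n: n = V/(J*·D) = 43.29/(0.4805 × 1.736) = 51.897265 rev/s
rpm = 60·n = 3113.835914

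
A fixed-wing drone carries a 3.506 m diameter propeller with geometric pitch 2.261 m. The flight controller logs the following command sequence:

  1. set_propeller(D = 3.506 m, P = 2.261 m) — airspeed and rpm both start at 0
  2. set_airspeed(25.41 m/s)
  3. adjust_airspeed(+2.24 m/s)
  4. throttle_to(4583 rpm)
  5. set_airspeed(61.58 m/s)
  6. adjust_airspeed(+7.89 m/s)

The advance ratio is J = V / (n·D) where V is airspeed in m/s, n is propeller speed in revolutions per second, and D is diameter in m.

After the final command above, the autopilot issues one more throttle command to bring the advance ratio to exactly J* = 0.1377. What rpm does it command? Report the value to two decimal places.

set_propeller: D = 3.506 m, P = 2.261 m (p = P/D = 0.644894); state ← (V=0, rpm=0)
set_airspeed(25.41): V ← 25.41 m/s
adjust_airspeed(+2.24): V ← 25.41 +2.24 = 27.65 m/s
throttle_to(4583): rpm ← 4583
set_airspeed(61.58): V ← 61.58 m/s
adjust_airspeed(+7.89): V ← 61.58 +7.89 = 69.47 m/s
final state: V = 69.47 m/s, rpm = 4583 → n = rpm/60 = 76.383333 rev/s
target J* = 0.1377; solve J* = V/(n·D) for n: n = V/(J*·D) = 69.47/(0.1377 × 3.506) = 143.896903 rev/s
rpm = 60·n = 8633.814177

rpm = 8633.81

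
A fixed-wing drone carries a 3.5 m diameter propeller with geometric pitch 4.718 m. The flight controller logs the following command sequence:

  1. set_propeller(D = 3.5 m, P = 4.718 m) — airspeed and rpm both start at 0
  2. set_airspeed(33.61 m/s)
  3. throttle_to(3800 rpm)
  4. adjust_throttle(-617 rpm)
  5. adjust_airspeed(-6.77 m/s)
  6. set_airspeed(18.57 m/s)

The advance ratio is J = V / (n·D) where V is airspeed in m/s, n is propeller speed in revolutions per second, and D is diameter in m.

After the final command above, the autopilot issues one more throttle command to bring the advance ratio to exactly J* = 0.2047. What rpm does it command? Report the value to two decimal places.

set_propeller: D = 3.5 m, P = 4.718 m (p = P/D = 1.348000); state ← (V=0, rpm=0)
set_airspeed(33.61): V ← 33.61 m/s
throttle_to(3800): rpm ← 3800
adjust_throttle(-617): rpm ← 3800 -617 = 3183
adjust_airspeed(-6.77): V ← 33.61 -6.77 = 26.84 m/s
set_airspeed(18.57): V ← 18.57 m/s
final state: V = 18.57 m/s, rpm = 3183 → n = rpm/60 = 53.050000 rev/s
target J* = 0.2047; solve J* = V/(n·D) for n: n = V/(J*·D) = 18.57/(0.2047 × 3.5) = 25.919464 rev/s
rpm = 60·n = 1555.167841

rpm = 1555.17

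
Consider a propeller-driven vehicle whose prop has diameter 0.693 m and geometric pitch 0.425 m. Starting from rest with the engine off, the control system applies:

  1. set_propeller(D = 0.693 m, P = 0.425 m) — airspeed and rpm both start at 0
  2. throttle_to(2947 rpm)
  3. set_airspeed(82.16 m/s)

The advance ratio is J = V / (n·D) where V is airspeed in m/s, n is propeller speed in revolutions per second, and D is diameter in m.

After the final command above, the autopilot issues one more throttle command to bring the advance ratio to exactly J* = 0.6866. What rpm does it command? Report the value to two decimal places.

set_propeller: D = 0.693 m, P = 0.425 m (p = P/D = 0.613276); state ← (V=0, rpm=0)
throttle_to(2947): rpm ← 2947
set_airspeed(82.16): V ← 82.16 m/s
final state: V = 82.16 m/s, rpm = 2947 → n = rpm/60 = 49.116667 rev/s
target J* = 0.6866; solve J* = V/(n·D) for n: n = V/(J*·D) = 82.16/(0.6866 × 0.693) = 172.672587 rev/s
rpm = 60·n = 10360.355248

rpm = 10360.36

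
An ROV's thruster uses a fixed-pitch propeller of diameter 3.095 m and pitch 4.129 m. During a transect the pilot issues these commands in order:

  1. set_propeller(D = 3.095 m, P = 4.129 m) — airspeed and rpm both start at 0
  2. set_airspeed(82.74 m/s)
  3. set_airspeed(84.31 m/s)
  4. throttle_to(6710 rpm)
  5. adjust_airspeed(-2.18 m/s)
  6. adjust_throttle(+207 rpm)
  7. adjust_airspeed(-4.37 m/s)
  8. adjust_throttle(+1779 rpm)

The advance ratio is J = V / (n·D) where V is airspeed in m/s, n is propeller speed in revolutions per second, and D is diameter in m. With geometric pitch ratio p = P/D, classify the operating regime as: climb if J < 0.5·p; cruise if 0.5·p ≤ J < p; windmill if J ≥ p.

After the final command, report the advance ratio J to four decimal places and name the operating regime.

set_propeller: D = 3.095 m, P = 4.129 m (p = P/D = 1.334087); state ← (V=0, rpm=0)
set_airspeed(82.74): V ← 82.74 m/s
set_airspeed(84.31): V ← 84.31 m/s
throttle_to(6710): rpm ← 6710
adjust_airspeed(-2.18): V ← 84.31 -2.18 = 82.13 m/s
adjust_throttle(+207): rpm ← 6710 +207 = 6917
adjust_airspeed(-4.37): V ← 82.13 -4.37 = 77.76 m/s
adjust_throttle(+1779): rpm ← 6917 +1779 = 8696
final state: V = 77.76 m/s, rpm = 8696 → n = rpm/60 = 144.933333 rev/s
J = V / (n·D) = 77.76 / (144.933333 × 3.095) = 0.173351
regime bands: climb J<0.6670 | cruise [0.6670, 1.3341) | windmill J≥1.3341
J = 0.1734 → climb

J = 0.1734, regime = climb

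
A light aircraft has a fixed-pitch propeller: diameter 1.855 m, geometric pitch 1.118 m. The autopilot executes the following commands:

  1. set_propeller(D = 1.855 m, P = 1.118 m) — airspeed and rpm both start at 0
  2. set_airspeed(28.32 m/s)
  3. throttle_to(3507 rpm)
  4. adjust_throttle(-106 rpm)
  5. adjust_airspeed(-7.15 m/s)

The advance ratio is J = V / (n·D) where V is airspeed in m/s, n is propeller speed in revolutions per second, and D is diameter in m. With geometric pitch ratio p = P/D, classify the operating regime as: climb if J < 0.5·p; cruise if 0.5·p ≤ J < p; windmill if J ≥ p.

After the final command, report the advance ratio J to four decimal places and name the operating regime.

J = 0.2013, regime = climb

set_propeller: D = 1.855 m, P = 1.118 m (p = P/D = 0.602695); state ← (V=0, rpm=0)
set_airspeed(28.32): V ← 28.32 m/s
throttle_to(3507): rpm ← 3507
adjust_throttle(-106): rpm ← 3507 -106 = 3401
adjust_airspeed(-7.15): V ← 28.32 -7.15 = 21.17 m/s
final state: V = 21.17 m/s, rpm = 3401 → n = rpm/60 = 56.683333 rev/s
J = V / (n·D) = 21.17 / (56.683333 × 1.855) = 0.201336
regime bands: climb J<0.3013 | cruise [0.3013, 0.6027) | windmill J≥0.6027
J = 0.2013 → climb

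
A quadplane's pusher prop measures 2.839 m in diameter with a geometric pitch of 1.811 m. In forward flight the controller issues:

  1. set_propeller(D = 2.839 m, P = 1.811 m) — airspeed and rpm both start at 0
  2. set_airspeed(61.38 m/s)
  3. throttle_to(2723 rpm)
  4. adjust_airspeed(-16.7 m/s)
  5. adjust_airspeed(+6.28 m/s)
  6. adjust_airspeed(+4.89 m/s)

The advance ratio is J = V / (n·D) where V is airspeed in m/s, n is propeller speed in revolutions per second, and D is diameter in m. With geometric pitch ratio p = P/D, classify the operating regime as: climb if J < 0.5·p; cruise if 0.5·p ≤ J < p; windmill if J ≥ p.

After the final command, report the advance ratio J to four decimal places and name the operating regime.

J = 0.4335, regime = cruise

set_propeller: D = 2.839 m, P = 1.811 m (p = P/D = 0.637901); state ← (V=0, rpm=0)
set_airspeed(61.38): V ← 61.38 m/s
throttle_to(2723): rpm ← 2723
adjust_airspeed(-16.7): V ← 61.38 -16.7 = 44.68 m/s
adjust_airspeed(+6.28): V ← 44.68 +6.28 = 50.96 m/s
adjust_airspeed(+4.89): V ← 50.96 +4.89 = 55.85 m/s
final state: V = 55.85 m/s, rpm = 2723 → n = rpm/60 = 45.383333 rev/s
J = V / (n·D) = 55.85 / (45.383333 × 2.839) = 0.433472
regime bands: climb J<0.3190 | cruise [0.3190, 0.6379) | windmill J≥0.6379
J = 0.4335 → cruise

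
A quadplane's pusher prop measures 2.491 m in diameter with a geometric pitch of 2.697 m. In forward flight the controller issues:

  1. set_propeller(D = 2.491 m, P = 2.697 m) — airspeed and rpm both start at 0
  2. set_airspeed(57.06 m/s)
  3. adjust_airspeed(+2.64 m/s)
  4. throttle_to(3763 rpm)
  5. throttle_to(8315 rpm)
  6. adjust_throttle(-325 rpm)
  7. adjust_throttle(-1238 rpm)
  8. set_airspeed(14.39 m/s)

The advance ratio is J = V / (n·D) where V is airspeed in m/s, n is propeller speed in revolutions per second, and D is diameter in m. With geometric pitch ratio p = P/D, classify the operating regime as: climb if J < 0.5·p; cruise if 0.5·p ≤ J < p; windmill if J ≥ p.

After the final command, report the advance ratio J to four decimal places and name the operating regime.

J = 0.0513, regime = climb

set_propeller: D = 2.491 m, P = 2.697 m (p = P/D = 1.082698); state ← (V=0, rpm=0)
set_airspeed(57.06): V ← 57.06 m/s
adjust_airspeed(+2.64): V ← 57.06 +2.64 = 59.7 m/s
throttle_to(3763): rpm ← 3763
throttle_to(8315): rpm ← 8315
adjust_throttle(-325): rpm ← 8315 -325 = 7990
adjust_throttle(-1238): rpm ← 7990 -1238 = 6752
set_airspeed(14.39): V ← 14.39 m/s
final state: V = 14.39 m/s, rpm = 6752 → n = rpm/60 = 112.533333 rev/s
J = V / (n·D) = 14.39 / (112.533333 × 2.491) = 0.051334
regime bands: climb J<0.5413 | cruise [0.5413, 1.0827) | windmill J≥1.0827
J = 0.0513 → climb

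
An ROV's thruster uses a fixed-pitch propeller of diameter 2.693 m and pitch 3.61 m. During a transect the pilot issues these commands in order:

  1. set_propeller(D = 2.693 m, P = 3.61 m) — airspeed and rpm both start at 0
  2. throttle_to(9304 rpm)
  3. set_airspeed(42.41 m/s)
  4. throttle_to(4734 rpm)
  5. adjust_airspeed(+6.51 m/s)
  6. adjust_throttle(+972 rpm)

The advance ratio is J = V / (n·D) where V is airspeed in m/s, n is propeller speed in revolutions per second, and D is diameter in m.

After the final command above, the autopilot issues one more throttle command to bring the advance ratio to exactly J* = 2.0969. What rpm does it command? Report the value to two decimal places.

set_propeller: D = 2.693 m, P = 3.61 m (p = P/D = 1.340512); state ← (V=0, rpm=0)
throttle_to(9304): rpm ← 9304
set_airspeed(42.41): V ← 42.41 m/s
throttle_to(4734): rpm ← 4734
adjust_airspeed(+6.51): V ← 42.41 +6.51 = 48.92 m/s
adjust_throttle(+972): rpm ← 4734 +972 = 5706
final state: V = 48.92 m/s, rpm = 5706 → n = rpm/60 = 95.100000 rev/s
target J* = 2.0969; solve J* = V/(n·D) for n: n = V/(J*·D) = 48.92/(2.0969 × 2.693) = 8.663081 rev/s
rpm = 60·n = 519.784860

rpm = 519.78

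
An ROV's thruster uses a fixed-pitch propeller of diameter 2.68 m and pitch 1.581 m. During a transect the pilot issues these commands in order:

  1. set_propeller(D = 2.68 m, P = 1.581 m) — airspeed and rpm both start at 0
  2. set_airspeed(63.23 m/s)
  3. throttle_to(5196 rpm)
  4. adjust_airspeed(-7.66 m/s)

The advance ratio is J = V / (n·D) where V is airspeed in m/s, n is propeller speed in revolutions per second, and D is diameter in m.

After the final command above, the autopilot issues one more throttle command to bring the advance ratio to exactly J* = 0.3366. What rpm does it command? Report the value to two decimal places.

rpm = 3696.09

set_propeller: D = 2.68 m, P = 1.581 m (p = P/D = 0.589925); state ← (V=0, rpm=0)
set_airspeed(63.23): V ← 63.23 m/s
throttle_to(5196): rpm ← 5196
adjust_airspeed(-7.66): V ← 63.23 -7.66 = 55.57 m/s
final state: V = 55.57 m/s, rpm = 5196 → n = rpm/60 = 86.600000 rev/s
target J* = 0.3366; solve J* = V/(n·D) for n: n = V/(J*·D) = 55.57/(0.3366 × 2.68) = 61.601529 rev/s
rpm = 60·n = 3696.091734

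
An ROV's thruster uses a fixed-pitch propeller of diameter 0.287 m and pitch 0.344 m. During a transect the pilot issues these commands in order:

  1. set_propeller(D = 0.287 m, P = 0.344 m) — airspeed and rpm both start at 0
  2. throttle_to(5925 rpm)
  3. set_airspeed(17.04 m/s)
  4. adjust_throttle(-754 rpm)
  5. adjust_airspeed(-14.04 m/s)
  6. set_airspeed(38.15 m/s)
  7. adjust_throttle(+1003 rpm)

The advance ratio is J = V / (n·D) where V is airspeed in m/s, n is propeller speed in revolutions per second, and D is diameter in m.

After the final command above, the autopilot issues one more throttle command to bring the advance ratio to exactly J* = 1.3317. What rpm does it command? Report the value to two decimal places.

set_propeller: D = 0.287 m, P = 0.344 m (p = P/D = 1.198606); state ← (V=0, rpm=0)
throttle_to(5925): rpm ← 5925
set_airspeed(17.04): V ← 17.04 m/s
adjust_throttle(-754): rpm ← 5925 -754 = 5171
adjust_airspeed(-14.04): V ← 17.04 -14.04 = 3 m/s
set_airspeed(38.15): V ← 38.15 m/s
adjust_throttle(+1003): rpm ← 5171 +1003 = 6174
final state: V = 38.15 m/s, rpm = 6174 → n = rpm/60 = 102.900000 rev/s
target J* = 1.3317; solve J* = V/(n·D) for n: n = V/(J*·D) = 38.15/(1.3317 × 0.287) = 99.817398 rev/s
rpm = 60·n = 5989.043896

rpm = 5989.04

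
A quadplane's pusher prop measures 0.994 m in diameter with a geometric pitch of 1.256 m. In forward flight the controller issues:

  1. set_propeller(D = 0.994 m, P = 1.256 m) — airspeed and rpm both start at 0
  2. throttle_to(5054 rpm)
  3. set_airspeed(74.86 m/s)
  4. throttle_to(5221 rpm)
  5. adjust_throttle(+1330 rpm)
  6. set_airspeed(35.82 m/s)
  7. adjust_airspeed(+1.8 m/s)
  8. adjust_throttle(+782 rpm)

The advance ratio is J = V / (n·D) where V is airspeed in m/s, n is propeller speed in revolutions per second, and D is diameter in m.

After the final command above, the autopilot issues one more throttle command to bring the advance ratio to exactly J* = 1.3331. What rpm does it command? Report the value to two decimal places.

set_propeller: D = 0.994 m, P = 1.256 m (p = P/D = 1.263581); state ← (V=0, rpm=0)
throttle_to(5054): rpm ← 5054
set_airspeed(74.86): V ← 74.86 m/s
throttle_to(5221): rpm ← 5221
adjust_throttle(+1330): rpm ← 5221 +1330 = 6551
set_airspeed(35.82): V ← 35.82 m/s
adjust_airspeed(+1.8): V ← 35.82 +1.8 = 37.62 m/s
adjust_throttle(+782): rpm ← 6551 +782 = 7333
final state: V = 37.62 m/s, rpm = 7333 → n = rpm/60 = 122.216667 rev/s
target J* = 1.3331; solve J* = V/(n·D) for n: n = V/(J*·D) = 37.62/(1.3331 × 0.994) = 28.390280 rev/s
rpm = 60·n = 1703.416810

rpm = 1703.42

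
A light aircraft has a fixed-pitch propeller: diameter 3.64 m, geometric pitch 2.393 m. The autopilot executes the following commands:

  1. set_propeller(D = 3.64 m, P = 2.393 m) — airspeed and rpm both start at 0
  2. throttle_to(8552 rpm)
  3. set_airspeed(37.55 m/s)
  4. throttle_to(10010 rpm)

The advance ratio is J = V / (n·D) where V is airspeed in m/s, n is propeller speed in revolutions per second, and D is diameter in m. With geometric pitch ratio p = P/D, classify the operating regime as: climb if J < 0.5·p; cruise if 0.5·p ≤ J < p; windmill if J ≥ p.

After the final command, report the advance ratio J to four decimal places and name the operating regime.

set_propeller: D = 3.64 m, P = 2.393 m (p = P/D = 0.657418); state ← (V=0, rpm=0)
throttle_to(8552): rpm ← 8552
set_airspeed(37.55): V ← 37.55 m/s
throttle_to(10010): rpm ← 10010
final state: V = 37.55 m/s, rpm = 10010 → n = rpm/60 = 166.833333 rev/s
J = V / (n·D) = 37.55 / (166.833333 × 3.64) = 0.061834
regime bands: climb J<0.3287 | cruise [0.3287, 0.6574) | windmill J≥0.6574
J = 0.0618 → climb

J = 0.0618, regime = climb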